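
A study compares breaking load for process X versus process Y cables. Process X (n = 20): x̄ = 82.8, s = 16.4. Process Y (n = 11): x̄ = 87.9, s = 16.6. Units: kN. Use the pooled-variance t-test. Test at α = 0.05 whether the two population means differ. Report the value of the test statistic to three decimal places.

-0.825

Let group 1 = process X, group 2 = process Y. H0: μ_1 = μ_2; H1: μ_1 ≠ μ_2 (two-sample pooled-variance t-test, two-sided).
s_p² = [(20−1)·16.4² + (11−1)·16.6²]/(20+11−2) = 271.236
t = (82.8 − 87.9)/√[271.236·(1/20 + 1/11)] = -0.825
df = n₁ + n₂ − 2 = 29
Two-sided p-value ≈ 0.4161
Since p ≈ 0.4161 > α = 0.05, fail to reject H0; the evidence is not statistically significant.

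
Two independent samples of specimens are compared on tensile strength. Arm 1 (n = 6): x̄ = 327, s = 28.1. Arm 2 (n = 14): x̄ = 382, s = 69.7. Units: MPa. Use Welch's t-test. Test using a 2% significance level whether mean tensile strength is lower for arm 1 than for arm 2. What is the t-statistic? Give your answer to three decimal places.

Let group 1 = arm 1, group 2 = arm 2. H0: μ_1 = μ_2; H1: μ_1 < μ_2 (Welch's two-sample t-test, left-tailed).
t = (x̄_1 − x̄_2)/√(s_1²/n_1 + s_2²/n_2) = (327 − 382)/√(28.1²/6 + 69.7²/14) = -2.514
Welch–Satterthwaite df ≈ 18.00
p-value = P(T ≤ -2.514) ≈ 0.0108
Since p ≈ 0.0108 < α = 0.02, reject H0; the data support H1.

-2.514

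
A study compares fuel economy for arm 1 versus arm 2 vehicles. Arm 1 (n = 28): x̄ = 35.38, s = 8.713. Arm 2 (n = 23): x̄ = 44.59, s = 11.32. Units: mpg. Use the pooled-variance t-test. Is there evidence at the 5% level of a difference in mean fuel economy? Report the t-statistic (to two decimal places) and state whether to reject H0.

t = -3.28; reject H0

Let group 1 = arm 1, group 2 = arm 2. H0: μ_1 = μ_2; H1: μ_1 ≠ μ_2 (two-sample pooled-variance t-test, two-sided).
s_p² = [(28−1)·8.713² + (23−1)·11.32²]/(28+23−2) = 99.3648
t = (35.38 − 44.59)/√[99.3648·(1/28 + 1/23)] = -3.28
df = n₁ + n₂ − 2 = 49
Two-sided p-value ≈ 0.002
Since p ≈ 0.002 < α = 0.05, reject H0; the evidence is statistically significant.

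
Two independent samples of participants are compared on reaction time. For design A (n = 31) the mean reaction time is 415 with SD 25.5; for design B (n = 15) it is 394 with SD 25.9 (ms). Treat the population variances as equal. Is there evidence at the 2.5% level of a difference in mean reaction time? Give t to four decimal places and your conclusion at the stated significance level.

t = 2.6053; reject H0

Let group 1 = design A, group 2 = design B. H0: μ_1 = μ_2; H1: μ_1 ≠ μ_2 (two-sample pooled-variance t-test, two-sided).
s_p² = [(31−1)·25.5² + (15−1)·25.9²]/(31+15−2) = 656.792
t = (415 − 394)/√[656.792·(1/31 + 1/15)] = 2.6053
df = n₁ + n₂ − 2 = 44
Two-sided p-value ≈ 0.0125
Since p ≈ 0.0125 < α = 0.025, reject H0; the data support H1.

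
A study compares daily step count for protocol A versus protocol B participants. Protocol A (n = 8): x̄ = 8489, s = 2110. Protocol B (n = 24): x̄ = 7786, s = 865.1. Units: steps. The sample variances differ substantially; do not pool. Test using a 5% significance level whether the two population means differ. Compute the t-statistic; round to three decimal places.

Let group 1 = protocol A, group 2 = protocol B. H0: μ_1 = μ_2; H1: μ_1 ≠ μ_2 (Welch's two-sample t-test, two-sided).
t = (x̄_1 − x̄_2)/√(s_1²/n_1 + s_2²/n_2) = (8489 − 7786)/√(2110²/8 + 865.1²/24) = 0.917
Welch–Satterthwaite df ≈ 7.80
Two-sided p-value ≈ 0.387
Since p ≈ 0.387 > α = 0.05, fail to reject H0; the data do not provide sufficient evidence against H0.

0.917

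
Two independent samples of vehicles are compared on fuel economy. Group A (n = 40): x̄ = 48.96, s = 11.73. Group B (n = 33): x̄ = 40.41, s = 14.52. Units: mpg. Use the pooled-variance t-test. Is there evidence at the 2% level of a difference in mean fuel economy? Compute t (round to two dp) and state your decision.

t = 2.78; reject H0

Let group 1 = group A, group 2 = group B. H0: μ_1 = μ_2; H1: μ_1 ≠ μ_2 (two-sample pooled-variance t-test, two-sided).
s_p² = [(40−1)·11.73² + (33−1)·14.52²]/(40+33−2) = 170.601
t = (48.96 − 40.41)/√[170.601·(1/40 + 1/33)] = 2.78
df = n₁ + n₂ − 2 = 71
Two-sided p-value ≈ 0.007
Since p ≈ 0.007 < α = 0.02, reject H0; the evidence is statistically significant.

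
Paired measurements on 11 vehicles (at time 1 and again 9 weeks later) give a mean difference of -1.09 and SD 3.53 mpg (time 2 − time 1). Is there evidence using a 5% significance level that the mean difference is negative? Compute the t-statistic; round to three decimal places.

-1.024

H0: μ_d = 0; H1: μ_d < 0 (paired t-test on the differences, left-tailed).
t = d̄/(s_d/√n) = -1.09/(3.53/√11) = -1.024
df = n − 1 = 10
p-value = P(T ≤ -1.024) ≈ 0.1650
Since p ≈ 0.1650 > α = 0.05, fail to reject H0; the data do not provide sufficient evidence against H0.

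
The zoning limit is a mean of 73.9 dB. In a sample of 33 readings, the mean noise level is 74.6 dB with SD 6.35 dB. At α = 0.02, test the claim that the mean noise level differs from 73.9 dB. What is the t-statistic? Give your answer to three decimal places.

H0: μ = 73.9; H1: μ ≠ 73.9 (one-sample t-test, two-sided).
t = (x̄ − μ₀)/(s/√n) = (74.6 − 73.9)/(6.35/√33) = 0.633
df = n − 1 = 32
Two-sided p-value ≈ 0.5311
Since p ≈ 0.5311 > α = 0.02, fail to reject H0; the data do not provide sufficient evidence against H0.

0.633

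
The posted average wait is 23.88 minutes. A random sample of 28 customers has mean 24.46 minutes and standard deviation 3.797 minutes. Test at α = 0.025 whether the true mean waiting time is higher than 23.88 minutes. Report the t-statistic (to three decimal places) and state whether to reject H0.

t = 0.808; fail to reject H0

H0: μ = 23.88; H1: μ > 23.88 (one-sample t-test, right-tailed).
t = (x̄ − μ₀)/(s/√n) = (24.46 − 23.88)/(3.797/√28) = 0.808
df = n − 1 = 27
p-value = P(T ≥ 0.808) ≈ 0.213
Since p ≈ 0.213 > α = 0.025, fail to reject H0; the evidence is not statistically significant.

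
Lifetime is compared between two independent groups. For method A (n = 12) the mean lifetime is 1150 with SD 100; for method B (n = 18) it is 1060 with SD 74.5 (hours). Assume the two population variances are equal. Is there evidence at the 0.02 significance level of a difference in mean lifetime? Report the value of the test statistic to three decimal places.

Let group 1 = method A, group 2 = method B. H0: μ_1 = μ_2; H1: μ_1 ≠ μ_2 (two-sample pooled-variance t-test, two-sided).
s_p² = [(12−1)·100² + (18−1)·74.5²]/(12+18−2) = 7298.37
t = (1150 − 1060)/√[7298.37·(1/12 + 1/18)] = 2.827
df = n₁ + n₂ − 2 = 28
Two-sided p-value ≈ 0.0086
Since p ≈ 0.0086 < α = 0.02, reject H0; the evidence is statistically significant.

2.827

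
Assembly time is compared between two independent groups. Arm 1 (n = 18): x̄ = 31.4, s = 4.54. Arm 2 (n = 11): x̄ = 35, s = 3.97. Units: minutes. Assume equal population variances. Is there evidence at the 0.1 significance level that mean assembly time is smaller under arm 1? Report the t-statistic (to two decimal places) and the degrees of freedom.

Let group 1 = arm 1, group 2 = arm 2. H0: μ_1 = μ_2; H1: μ_1 < μ_2 (two-sample pooled-variance t-test, left-tailed).
s_p² = [(18−1)·4.54² + (11−1)·3.97²]/(18+11−2) = 18.815
t = (31.4 − 35)/√[18.815·(1/18 + 1/11)] = -2.17
df = n₁ + n₂ − 2 = 27
p-value = P(T ≤ -2.17) ≈ 0.020
Since p ≈ 0.020 < α = 0.1, reject H0; the evidence is statistically significant.

t = -2.17, df = 27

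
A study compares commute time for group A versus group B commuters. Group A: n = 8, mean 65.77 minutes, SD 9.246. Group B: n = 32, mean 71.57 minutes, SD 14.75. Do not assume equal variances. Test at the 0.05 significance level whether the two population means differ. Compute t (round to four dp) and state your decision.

Let group 1 = group A, group 2 = group B. H0: μ_1 = μ_2; H1: μ_1 ≠ μ_2 (Welch's two-sample t-test, two-sided).
t = (x̄_1 − x̄_2)/√(s_1²/n_1 + s_2²/n_2) = (65.77 − 71.57)/√(9.246²/8 + 14.75²/32) = -1.3871
Welch–Satterthwaite df ≈ 17.17
Two-sided p-value ≈ 0.183
Since p ≈ 0.183 > α = 0.05, fail to reject H0; the data do not provide sufficient evidence against H0.

t = -1.3871; fail to reject H0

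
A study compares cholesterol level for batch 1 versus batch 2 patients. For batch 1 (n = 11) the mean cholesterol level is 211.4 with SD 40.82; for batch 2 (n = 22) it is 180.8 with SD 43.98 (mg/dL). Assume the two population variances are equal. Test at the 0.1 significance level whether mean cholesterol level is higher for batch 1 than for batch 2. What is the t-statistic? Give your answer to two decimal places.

Let group 1 = batch 1, group 2 = batch 2. H0: μ_1 = μ_2; H1: μ_1 > μ_2 (two-sample pooled-variance t-test, right-tailed).
s_p² = [(11−1)·40.82² + (22−1)·43.98²]/(11+22−2) = 1847.8
t = (211.4 − 180.8)/√[1847.8·(1/11 + 1/22)] = 1.93
df = n₁ + n₂ − 2 = 31
p-value = P(T ≥ 1.93) ≈ 0.0315
Since p ≈ 0.0315 < α = 0.1, reject H0; the evidence is statistically significant.

1.93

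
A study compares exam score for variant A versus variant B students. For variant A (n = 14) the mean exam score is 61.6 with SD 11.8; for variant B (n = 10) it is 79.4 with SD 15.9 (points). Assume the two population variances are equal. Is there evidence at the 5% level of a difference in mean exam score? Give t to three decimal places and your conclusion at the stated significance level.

t = -3.155; reject H0

Let group 1 = variant A, group 2 = variant B. H0: μ_1 = μ_2; H1: μ_1 ≠ μ_2 (two-sample pooled-variance t-test, two-sided).
s_p² = [(14−1)·11.8² + (10−1)·15.9²]/(14+10−2) = 185.7
t = (61.6 − 79.4)/√[185.7·(1/14 + 1/10)] = -3.155
df = n₁ + n₂ − 2 = 22
Two-sided p-value ≈ 0.005
Since p ≈ 0.005 < α = 0.05, reject H0; the data support H1.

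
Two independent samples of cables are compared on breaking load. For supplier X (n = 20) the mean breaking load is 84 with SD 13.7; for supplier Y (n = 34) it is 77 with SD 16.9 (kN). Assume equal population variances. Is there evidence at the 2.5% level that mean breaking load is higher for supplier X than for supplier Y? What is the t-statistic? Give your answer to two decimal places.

1.57

Let group 1 = supplier X, group 2 = supplier Y. H0: μ_1 = μ_2; H1: μ_1 > μ_2 (two-sample pooled-variance t-test, right-tailed).
s_p² = [(20−1)·13.7² + (34−1)·16.9²]/(20+34−2) = 249.832
t = (84 − 77)/√[249.832·(1/20 + 1/34)] = 1.57
df = n₁ + n₂ − 2 = 52
p-value = P(T ≥ 1.57) ≈ 0.061
Since p ≈ 0.061 > α = 0.025, fail to reject H0; the data do not provide sufficient evidence against H0.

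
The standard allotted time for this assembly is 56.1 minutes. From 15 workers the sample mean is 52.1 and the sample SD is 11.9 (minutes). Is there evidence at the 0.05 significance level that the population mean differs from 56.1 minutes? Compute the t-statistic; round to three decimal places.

H0: μ = 56.1; H1: μ ≠ 56.1 (one-sample t-test, two-sided).
t = (x̄ − μ₀)/(s/√n) = (52.1 − 56.1)/(11.9/√15) = -1.302
df = n − 1 = 14
Two-sided p-value ≈ 0.2140
Since p ≈ 0.2140 > α = 0.05, fail to reject H0; the evidence is not statistically significant.

-1.302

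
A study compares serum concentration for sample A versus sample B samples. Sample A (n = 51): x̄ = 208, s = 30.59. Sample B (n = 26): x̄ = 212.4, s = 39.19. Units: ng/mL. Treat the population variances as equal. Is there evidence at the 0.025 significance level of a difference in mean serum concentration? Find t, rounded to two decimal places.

Let group 1 = sample A, group 2 = sample B. H0: μ_1 = μ_2; H1: μ_1 ≠ μ_2 (two-sample pooled-variance t-test, two-sided).
s_p² = [(51−1)·30.59² + (26−1)·39.19²]/(51+26−2) = 1135.78
t = (208 − 212.4)/√[1135.78·(1/51 + 1/26)] = -0.54
df = n₁ + n₂ − 2 = 75
Two-sided p-value ≈ 0.5896
Since p ≈ 0.5896 > α = 0.025, fail to reject H0; the evidence is not statistically significant.

-0.54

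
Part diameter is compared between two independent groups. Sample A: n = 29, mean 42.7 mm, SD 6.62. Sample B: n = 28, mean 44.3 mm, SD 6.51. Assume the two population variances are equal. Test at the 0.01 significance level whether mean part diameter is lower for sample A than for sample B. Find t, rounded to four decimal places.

Let group 1 = sample A, group 2 = sample B. H0: μ_1 = μ_2; H1: μ_1 < μ_2 (two-sample pooled-variance t-test, left-tailed).
s_p² = [(29−1)·6.62² + (28−1)·6.51²]/(29+28−2) = 43.1154
t = (42.7 − 44.3)/√[43.1154·(1/29 + 1/28)] = -0.9197
df = n₁ + n₂ − 2 = 55
p-value = P(T ≤ -0.9197) ≈ 0.1809
Since p ≈ 0.1809 > α = 0.01, fail to reject H0; the evidence is not statistically significant.

-0.9197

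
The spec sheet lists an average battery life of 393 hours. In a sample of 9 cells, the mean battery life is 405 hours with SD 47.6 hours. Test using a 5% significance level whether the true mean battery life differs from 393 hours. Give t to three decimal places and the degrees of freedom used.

t = 0.756, df = 8

H0: μ = 393; H1: μ ≠ 393 (one-sample t-test, two-sided).
t = (x̄ − μ₀)/(s/√n) = (405 − 393)/(47.6/√9) = 0.756
df = n − 1 = 8
Two-sided p-value ≈ 0.471
Since p ≈ 0.471 > α = 0.05, fail to reject H0; the data do not provide sufficient evidence against H0.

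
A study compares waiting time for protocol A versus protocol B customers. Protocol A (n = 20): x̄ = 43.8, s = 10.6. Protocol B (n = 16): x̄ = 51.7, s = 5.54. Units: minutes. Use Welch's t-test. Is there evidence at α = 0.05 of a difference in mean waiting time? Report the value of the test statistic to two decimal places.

Let group 1 = protocol A, group 2 = protocol B. H0: μ_1 = μ_2; H1: μ_1 ≠ μ_2 (Welch's two-sample t-test, two-sided).
t = (x̄_1 − x̄_2)/√(s_1²/n_1 + s_2²/n_2) = (43.8 − 51.7)/√(10.6²/20 + 5.54²/16) = -2.88
Welch–Satterthwaite df ≈ 29.79
Two-sided p-value ≈ 0.007
Since p ≈ 0.007 < α = 0.05, reject H0; the data support H1.

-2.88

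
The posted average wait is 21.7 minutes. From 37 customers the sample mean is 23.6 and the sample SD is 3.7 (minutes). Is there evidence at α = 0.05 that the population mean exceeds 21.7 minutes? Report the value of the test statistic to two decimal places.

3.12

H0: μ = 21.7; H1: μ > 21.7 (one-sample t-test, right-tailed).
t = (x̄ − μ₀)/(s/√n) = (23.6 − 21.7)/(3.7/√37) = 3.12
df = n − 1 = 36
p-value = P(T ≥ 3.12) ≈ 0.0018
Since p ≈ 0.0018 < α = 0.05, reject H0; the data support H1.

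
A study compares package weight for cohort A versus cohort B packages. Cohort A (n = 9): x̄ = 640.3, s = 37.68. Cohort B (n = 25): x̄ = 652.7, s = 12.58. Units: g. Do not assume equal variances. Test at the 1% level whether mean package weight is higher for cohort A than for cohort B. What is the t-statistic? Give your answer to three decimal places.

-0.968

Let group 1 = cohort A, group 2 = cohort B. H0: μ_1 = μ_2; H1: μ_1 > μ_2 (Welch's two-sample t-test, right-tailed).
t = (x̄_1 − x̄_2)/√(s_1²/n_1 + s_2²/n_2) = (640.3 − 652.7)/√(37.68²/9 + 12.58²/25) = -0.968
Welch–Satterthwaite df ≈ 8.65
p-value = P(T ≥ -0.968) ≈ 0.8203
Since p ≈ 0.8203 > α = 0.01, fail to reject H0; the evidence is not statistically significant.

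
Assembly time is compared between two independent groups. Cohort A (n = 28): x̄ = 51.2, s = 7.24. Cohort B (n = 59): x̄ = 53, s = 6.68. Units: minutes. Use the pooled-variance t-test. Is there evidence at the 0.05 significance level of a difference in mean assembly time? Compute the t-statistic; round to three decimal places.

Let group 1 = cohort A, group 2 = cohort B. H0: μ_1 = μ_2; H1: μ_1 ≠ μ_2 (two-sample pooled-variance t-test, two-sided).
s_p² = [(28−1)·7.24² + (59−1)·6.68²]/(28+59−2) = 47.0985
t = (51.2 − 53)/√[47.0985·(1/28 + 1/59)] = -1.143
df = n₁ + n₂ − 2 = 85
Two-sided p-value ≈ 0.256
Since p ≈ 0.256 > α = 0.05, fail to reject H0; the evidence is not statistically significant.

-1.143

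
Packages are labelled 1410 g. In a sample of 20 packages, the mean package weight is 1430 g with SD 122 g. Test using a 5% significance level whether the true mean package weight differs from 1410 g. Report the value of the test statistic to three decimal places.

0.733

H0: μ = 1410; H1: μ ≠ 1410 (one-sample t-test, two-sided).
t = (x̄ − μ₀)/(s/√n) = (1430 − 1410)/(122/√20) = 0.733
df = n − 1 = 19
Two-sided p-value ≈ 0.4724
Since p ≈ 0.4724 > α = 0.05, fail to reject H0; the data do not provide sufficient evidence against H0.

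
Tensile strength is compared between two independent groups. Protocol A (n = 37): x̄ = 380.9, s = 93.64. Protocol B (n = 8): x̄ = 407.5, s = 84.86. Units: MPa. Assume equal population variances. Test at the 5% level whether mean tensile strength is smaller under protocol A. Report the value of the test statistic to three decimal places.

Let group 1 = protocol A, group 2 = protocol B. H0: μ_1 = μ_2; H1: μ_1 < μ_2 (two-sample pooled-variance t-test, left-tailed).
s_p² = [(37−1)·93.64² + (8−1)·84.86²]/(37+8−2) = 8513.32
t = (380.9 − 407.5)/√[8513.32·(1/37 + 1/8)] = -0.739
df = n₁ + n₂ − 2 = 43
p-value = P(T ≤ -0.739) ≈ 0.2318
Since p ≈ 0.2318 > α = 0.05, fail to reject H0; the data do not provide sufficient evidence against H0.

-0.739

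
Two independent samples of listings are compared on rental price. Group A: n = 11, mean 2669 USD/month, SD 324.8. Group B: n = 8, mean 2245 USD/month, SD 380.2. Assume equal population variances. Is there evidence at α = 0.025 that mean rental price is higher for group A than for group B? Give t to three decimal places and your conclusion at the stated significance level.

t = 2.617; reject H0

Let group 1 = group A, group 2 = group B. H0: μ_1 = μ_2; H1: μ_1 > μ_2 (two-sample pooled-variance t-test, right-tailed).
s_p² = [(11−1)·324.8² + (8−1)·380.2²]/(11+8−2) = 121577
t = (2669 − 2245)/√[121577·(1/11 + 1/8)] = 2.617
df = n₁ + n₂ − 2 = 17
p-value = P(T ≥ 2.617) ≈ 0.009
Since p ≈ 0.009 < α = 0.025, reject H0; the evidence is statistically significant.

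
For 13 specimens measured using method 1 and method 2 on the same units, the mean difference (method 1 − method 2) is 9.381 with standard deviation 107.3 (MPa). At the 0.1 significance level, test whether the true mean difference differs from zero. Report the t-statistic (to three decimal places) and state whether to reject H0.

t = 0.315; fail to reject H0

H0: μ_d = 0; H1: μ_d ≠ 0 (paired t-test on the differences, two-sided).
t = d̄/(s_d/√n) = 9.381/(107.3/√13) = 0.315
df = n − 1 = 12
Two-sided p-value ≈ 0.758
Since p ≈ 0.758 > α = 0.1, fail to reject H0; the evidence is not statistically significant.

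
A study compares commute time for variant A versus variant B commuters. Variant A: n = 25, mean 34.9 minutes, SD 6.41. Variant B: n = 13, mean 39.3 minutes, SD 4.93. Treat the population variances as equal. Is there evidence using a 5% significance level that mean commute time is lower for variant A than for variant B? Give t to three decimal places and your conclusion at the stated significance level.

Let group 1 = variant A, group 2 = variant B. H0: μ_1 = μ_2; H1: μ_1 < μ_2 (two-sample pooled-variance t-test, left-tailed).
s_p² = [(25−1)·6.41² + (13−1)·4.93²]/(25+13−2) = 35.4937
t = (34.9 − 39.3)/√[35.4937·(1/25 + 1/13)] = -2.160
df = n₁ + n₂ − 2 = 36
p-value = P(T ≤ -2.160) ≈ 0.0188
Since p ≈ 0.0188 < α = 0.05, reject H0; the evidence is statistically significant.

t = -2.160; reject H0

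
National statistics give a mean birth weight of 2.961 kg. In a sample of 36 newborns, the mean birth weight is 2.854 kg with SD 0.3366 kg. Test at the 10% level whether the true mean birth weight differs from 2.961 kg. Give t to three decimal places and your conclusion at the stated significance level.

t = -1.907; reject H0

H0: μ = 2.961; H1: μ ≠ 2.961 (one-sample t-test, two-sided).
t = (x̄ − μ₀)/(s/√n) = (2.854 − 2.961)/(0.3366/√36) = -1.907
df = n − 1 = 35
Two-sided p-value ≈ 0.065
Since p ≈ 0.065 < α = 0.1, reject H0; the data support H1.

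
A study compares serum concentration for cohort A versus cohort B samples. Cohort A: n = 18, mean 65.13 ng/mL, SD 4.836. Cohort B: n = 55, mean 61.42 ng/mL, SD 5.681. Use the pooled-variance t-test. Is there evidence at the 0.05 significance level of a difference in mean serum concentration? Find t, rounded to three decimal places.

2.488

Let group 1 = cohort A, group 2 = cohort B. H0: μ_1 = μ_2; H1: μ_1 ≠ μ_2 (two-sample pooled-variance t-test, two-sided).
s_p² = [(18−1)·4.836² + (55−1)·5.681²]/(18+55−2) = 30.1459
t = (65.13 − 61.42)/√[30.1459·(1/18 + 1/55)] = 2.488
df = n₁ + n₂ − 2 = 71
Two-sided p-value ≈ 0.015
Since p ≈ 0.015 < α = 0.05, reject H0; the evidence is statistically significant.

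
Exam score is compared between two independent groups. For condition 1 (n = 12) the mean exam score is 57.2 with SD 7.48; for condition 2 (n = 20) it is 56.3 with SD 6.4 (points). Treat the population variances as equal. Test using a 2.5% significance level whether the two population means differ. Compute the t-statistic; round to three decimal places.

Let group 1 = condition 1, group 2 = condition 2. H0: μ_1 = μ_2; H1: μ_1 ≠ μ_2 (two-sample pooled-variance t-test, two-sided).
s_p² = [(12−1)·7.48² + (20−1)·6.4²]/(12+20−2) = 46.4565
t = (57.2 − 56.3)/√[46.4565·(1/12 + 1/20)] = 0.362
df = n₁ + n₂ − 2 = 30
Two-sided p-value ≈ 0.720
Since p ≈ 0.720 > α = 0.025, fail to reject H0; the evidence is not statistically significant.

0.362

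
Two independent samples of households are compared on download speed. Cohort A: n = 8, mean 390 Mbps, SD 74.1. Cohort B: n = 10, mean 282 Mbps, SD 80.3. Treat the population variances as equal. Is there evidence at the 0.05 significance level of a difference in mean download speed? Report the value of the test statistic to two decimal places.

Let group 1 = cohort A, group 2 = cohort B. H0: μ_1 = μ_2; H1: μ_1 ≠ μ_2 (two-sample pooled-variance t-test, two-sided).
s_p² = [(8−1)·74.1² + (10−1)·80.3²]/(8+10−2) = 6029.28
t = (390 − 282)/√[6029.28·(1/8 + 1/10)] = 2.93
df = n₁ + n₂ − 2 = 16
Two-sided p-value ≈ 0.0098
Since p ≈ 0.0098 < α = 0.05, reject H0; the data support H1.

2.93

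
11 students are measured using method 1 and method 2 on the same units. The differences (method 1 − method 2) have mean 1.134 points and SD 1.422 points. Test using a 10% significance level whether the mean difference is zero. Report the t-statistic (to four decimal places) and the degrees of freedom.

t = 2.6449, df = 10

H0: μ_d = 0; H1: μ_d ≠ 0 (paired t-test on the differences, two-sided).
t = d̄/(s_d/√n) = 1.134/(1.422/√11) = 2.6449
df = n − 1 = 10
Two-sided p-value ≈ 0.025
Since p ≈ 0.025 < α = 0.1, reject H0; the data support H1.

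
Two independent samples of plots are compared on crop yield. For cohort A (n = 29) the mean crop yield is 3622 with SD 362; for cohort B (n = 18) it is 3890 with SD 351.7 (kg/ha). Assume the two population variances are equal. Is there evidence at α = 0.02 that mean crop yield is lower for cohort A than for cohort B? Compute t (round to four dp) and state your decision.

t = -2.4938; reject H0

Let group 1 = cohort A, group 2 = cohort B. H0: μ_1 = μ_2; H1: μ_1 < μ_2 (two-sample pooled-variance t-test, left-tailed).
s_p² = [(29−1)·362² + (18−1)·351.7²]/(29+18−2) = 128267
t = (3622 − 3890)/√[128267·(1/29 + 1/18)] = -2.4938
df = n₁ + n₂ − 2 = 45
p-value = P(T ≤ -2.4938) ≈ 0.008
Since p ≈ 0.008 < α = 0.02, reject H0; the data support H1.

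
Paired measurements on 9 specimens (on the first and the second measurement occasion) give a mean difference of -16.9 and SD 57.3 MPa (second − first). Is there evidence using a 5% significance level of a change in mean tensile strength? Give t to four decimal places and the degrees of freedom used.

t = -0.8848, df = 8

H0: μ_d = 0; H1: μ_d ≠ 0 (paired t-test on the differences, two-sided).
t = d̄/(s_d/√n) = -16.9/(57.3/√9) = -0.8848
df = n − 1 = 8
Two-sided p-value ≈ 0.402
Since p ≈ 0.402 > α = 0.05, fail to reject H0; the evidence is not statistically significant.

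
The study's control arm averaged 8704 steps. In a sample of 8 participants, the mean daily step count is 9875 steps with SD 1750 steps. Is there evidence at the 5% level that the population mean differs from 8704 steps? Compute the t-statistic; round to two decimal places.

1.89

H0: μ = 8704; H1: μ ≠ 8704 (one-sample t-test, two-sided).
t = (x̄ − μ₀)/(s/√n) = (9875 − 8704)/(1750/√8) = 1.89
df = n − 1 = 7
Two-sided p-value ≈ 0.1003
Since p ≈ 0.1003 > α = 0.05, fail to reject H0; the evidence is not statistically significant.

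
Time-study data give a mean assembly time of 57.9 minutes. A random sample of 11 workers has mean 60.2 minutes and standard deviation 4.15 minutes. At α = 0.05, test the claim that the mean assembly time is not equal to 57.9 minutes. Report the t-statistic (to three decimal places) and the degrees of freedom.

t = 1.838, df = 10

H0: μ = 57.9; H1: μ ≠ 57.9 (one-sample t-test, two-sided).
t = (x̄ − μ₀)/(s/√n) = (60.2 − 57.9)/(4.15/√11) = 1.838
df = n − 1 = 10
Two-sided p-value ≈ 0.0959
Since p ≈ 0.0959 > α = 0.05, fail to reject H0; the data do not provide sufficient evidence against H0.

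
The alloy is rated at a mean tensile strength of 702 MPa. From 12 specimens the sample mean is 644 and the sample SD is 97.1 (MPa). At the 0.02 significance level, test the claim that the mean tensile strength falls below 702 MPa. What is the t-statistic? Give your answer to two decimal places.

H0: μ = 702; H1: μ < 702 (one-sample t-test, left-tailed).
t = (x̄ − μ₀)/(s/√n) = (644 − 702)/(97.1/√12) = -2.07
df = n − 1 = 11
p-value = P(T ≤ -2.07) ≈ 0.0314
Since p ≈ 0.0314 > α = 0.02, fail to reject H0; the evidence is not statistically significant.

-2.07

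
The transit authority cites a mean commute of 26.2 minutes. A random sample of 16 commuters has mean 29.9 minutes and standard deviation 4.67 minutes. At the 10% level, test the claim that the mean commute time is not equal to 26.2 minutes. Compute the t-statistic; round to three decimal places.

3.169

H0: μ = 26.2; H1: μ ≠ 26.2 (one-sample t-test, two-sided).
t = (x̄ − μ₀)/(s/√n) = (29.9 − 26.2)/(4.67/√16) = 3.169
df = n − 1 = 15
Two-sided p-value ≈ 0.0064
Since p ≈ 0.0064 < α = 0.1, reject H0; the evidence is statistically significant.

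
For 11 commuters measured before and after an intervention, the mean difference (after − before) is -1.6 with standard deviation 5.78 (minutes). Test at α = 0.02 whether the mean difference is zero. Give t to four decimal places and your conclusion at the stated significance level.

H0: μ_d = 0; H1: μ_d ≠ 0 (paired t-test on the differences, two-sided).
t = d̄/(s_d/√n) = -1.6/(5.78/√11) = -0.9181
df = n − 1 = 10
Two-sided p-value ≈ 0.3802
Since p ≈ 0.3802 > α = 0.02, fail to reject H0; the evidence is not statistically significant.

t = -0.9181; fail to reject H0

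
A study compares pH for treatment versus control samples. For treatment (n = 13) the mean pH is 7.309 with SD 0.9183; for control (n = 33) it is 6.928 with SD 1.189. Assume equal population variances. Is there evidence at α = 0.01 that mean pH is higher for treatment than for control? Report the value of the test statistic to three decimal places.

Let group 1 = treatment, group 2 = control. H0: μ_1 = μ_2; H1: μ_1 > μ_2 (two-sample pooled-variance t-test, right-tailed).
s_p² = [(13−1)·0.9183² + (33−1)·1.189²]/(13+33−2) = 1.25814
t = (7.309 − 6.928)/√[1.25814·(1/13 + 1/33)] = 1.037
df = n₁ + n₂ − 2 = 44
p-value = P(T ≥ 1.037) ≈ 0.1526
Since p ≈ 0.1526 > α = 0.01, fail to reject H0; the data do not provide sufficient evidence against H0.

1.037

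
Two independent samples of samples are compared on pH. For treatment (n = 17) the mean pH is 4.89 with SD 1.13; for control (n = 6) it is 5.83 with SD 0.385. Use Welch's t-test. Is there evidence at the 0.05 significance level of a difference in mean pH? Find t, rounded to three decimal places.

Let group 1 = treatment, group 2 = control. H0: μ_1 = μ_2; H1: μ_1 ≠ μ_2 (Welch's two-sample t-test, two-sided).
t = (x̄_1 − x̄_2)/√(s_1²/n_1 + s_2²/n_2) = (4.89 − 5.83)/√(1.13²/17 + 0.385²/6) = -2.975
Welch–Satterthwaite df ≈ 20.99
Two-sided p-value ≈ 0.0072
Since p ≈ 0.0072 < α = 0.05, reject H0; the evidence is statistically significant.

-2.975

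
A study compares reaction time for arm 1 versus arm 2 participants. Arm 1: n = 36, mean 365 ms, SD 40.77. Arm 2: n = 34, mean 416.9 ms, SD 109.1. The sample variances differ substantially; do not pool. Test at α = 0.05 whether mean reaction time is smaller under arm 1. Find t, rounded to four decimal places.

Let group 1 = arm 1, group 2 = arm 2. H0: μ_1 = μ_2; H1: μ_1 < μ_2 (Welch's two-sample t-test, left-tailed).
t = (x̄_1 − x̄_2)/√(s_1²/n_1 + s_2²/n_2) = (365 − 416.9)/√(40.77²/36 + 109.1²/34) = -2.6072
Welch–Satterthwaite df ≈ 41.60
p-value = P(T ≤ -2.6072) ≈ 0.006
Since p ≈ 0.006 < α = 0.05, reject H0; the evidence is statistically significant.

-2.6072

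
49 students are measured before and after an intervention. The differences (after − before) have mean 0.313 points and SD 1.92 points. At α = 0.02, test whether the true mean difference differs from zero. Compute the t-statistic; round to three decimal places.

H0: μ_d = 0; H1: μ_d ≠ 0 (paired t-test on the differences, two-sided).
t = d̄/(s_d/√n) = 0.313/(1.92/√49) = 1.141
df = n − 1 = 48
Two-sided p-value ≈ 0.259
Since p ≈ 0.259 > α = 0.02, fail to reject H0; the data do not provide sufficient evidence against H0.

1.141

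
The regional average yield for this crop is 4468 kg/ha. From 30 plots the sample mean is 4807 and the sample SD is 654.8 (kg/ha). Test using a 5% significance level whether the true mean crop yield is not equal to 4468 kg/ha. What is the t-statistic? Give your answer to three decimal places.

2.836

H0: μ = 4468; H1: μ ≠ 4468 (one-sample t-test, two-sided).
t = (x̄ − μ₀)/(s/√n) = (4807 − 4468)/(654.8/√30) = 2.836
df = n − 1 = 29
Two-sided p-value ≈ 0.008
Since p ≈ 0.008 < α = 0.05, reject H0; the evidence is statistically significant.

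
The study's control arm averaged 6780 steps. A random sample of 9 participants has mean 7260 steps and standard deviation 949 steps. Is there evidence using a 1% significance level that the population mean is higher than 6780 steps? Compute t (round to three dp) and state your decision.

H0: μ = 6780; H1: μ > 6780 (one-sample t-test, right-tailed).
t = (x̄ − μ₀)/(s/√n) = (7260 − 6780)/(949/√9) = 1.517
df = n − 1 = 8
p-value = P(T ≥ 1.517) ≈ 0.0838
Since p ≈ 0.0838 > α = 0.01, fail to reject H0; the data do not provide sufficient evidence against H0.

t = 1.517; fail to reject H0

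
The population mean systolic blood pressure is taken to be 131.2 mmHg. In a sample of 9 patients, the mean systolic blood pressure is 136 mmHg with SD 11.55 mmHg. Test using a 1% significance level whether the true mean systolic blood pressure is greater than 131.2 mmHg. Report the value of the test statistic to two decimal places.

1.25

H0: μ = 131.2; H1: μ > 131.2 (one-sample t-test, right-tailed).
t = (x̄ − μ₀)/(s/√n) = (136 − 131.2)/(11.55/√9) = 1.25
df = n − 1 = 8
p-value = P(T ≥ 1.25) ≈ 0.1239
Since p ≈ 0.1239 > α = 0.01, fail to reject H0; the evidence is not statistically significant.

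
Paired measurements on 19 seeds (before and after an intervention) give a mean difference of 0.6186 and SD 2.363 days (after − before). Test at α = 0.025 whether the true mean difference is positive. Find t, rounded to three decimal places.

1.141

H0: μ_d = 0; H1: μ_d > 0 (paired t-test on the differences, right-tailed).
t = d̄/(s_d/√n) = 0.6186/(2.363/√19) = 1.141
df = n − 1 = 18
p-value = P(T ≥ 1.141) ≈ 0.134
Since p ≈ 0.134 > α = 0.025, fail to reject H0; the data do not provide sufficient evidence against H0.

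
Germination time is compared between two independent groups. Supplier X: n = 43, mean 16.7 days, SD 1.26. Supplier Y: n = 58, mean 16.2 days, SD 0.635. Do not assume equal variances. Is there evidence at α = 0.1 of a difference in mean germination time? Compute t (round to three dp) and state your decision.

t = 2.387; reject H0

Let group 1 = supplier X, group 2 = supplier Y. H0: μ_1 = μ_2; H1: μ_1 ≠ μ_2 (Welch's two-sample t-test, two-sided).
t = (x̄_1 − x̄_2)/√(s_1²/n_1 + s_2²/n_2) = (16.7 − 16.2)/√(1.26²/43 + 0.635²/58) = 2.387
Welch–Satterthwaite df ≈ 57.80
Two-sided p-value ≈ 0.020
Since p ≈ 0.020 < α = 0.1, reject H0; the data support H1.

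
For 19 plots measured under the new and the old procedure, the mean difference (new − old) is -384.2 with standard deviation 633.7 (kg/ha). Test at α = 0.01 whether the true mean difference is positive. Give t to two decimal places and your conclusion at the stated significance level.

t = -2.64; fail to reject H0

H0: μ_d = 0; H1: μ_d > 0 (paired t-test on the differences, right-tailed).
t = d̄/(s_d/√n) = -384.2/(633.7/√19) = -2.64
df = n − 1 = 18
p-value = P(T ≥ -2.64) ≈ 0.992
Since p ≈ 0.992 > α = 0.01, fail to reject H0; the data do not provide sufficient evidence against H0.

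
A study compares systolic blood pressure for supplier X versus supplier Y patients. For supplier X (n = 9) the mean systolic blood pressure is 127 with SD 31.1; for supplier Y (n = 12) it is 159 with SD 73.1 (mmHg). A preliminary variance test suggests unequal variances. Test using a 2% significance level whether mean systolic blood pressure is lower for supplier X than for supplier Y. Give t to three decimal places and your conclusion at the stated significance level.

Let group 1 = supplier X, group 2 = supplier Y. H0: μ_1 = μ_2; H1: μ_1 < μ_2 (Welch's two-sample t-test, left-tailed).
t = (x̄_1 − x̄_2)/√(s_1²/n_1 + s_2²/n_2) = (127 − 159)/√(31.1²/9 + 73.1²/12) = -1.361
Welch–Satterthwaite df ≈ 15.69
p-value = P(T ≤ -1.361) ≈ 0.096
Since p ≈ 0.096 > α = 0.02, fail to reject H0; the data do not provide sufficient evidence against H0.

t = -1.361; fail to reject H0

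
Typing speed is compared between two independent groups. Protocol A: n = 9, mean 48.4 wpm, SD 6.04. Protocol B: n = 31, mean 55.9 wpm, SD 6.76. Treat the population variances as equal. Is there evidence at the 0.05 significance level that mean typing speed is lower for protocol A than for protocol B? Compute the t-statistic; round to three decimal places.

Let group 1 = protocol A, group 2 = protocol B. H0: μ_1 = μ_2; H1: μ_1 < μ_2 (two-sample pooled-variance t-test, left-tailed).
s_p² = [(9−1)·6.04² + (31−1)·6.76²]/(9+31−2) = 43.7574
t = (48.4 − 55.9)/√[43.7574·(1/9 + 1/31)] = -2.994
df = n₁ + n₂ − 2 = 38
p-value = P(T ≤ -2.994) ≈ 0.0024
Since p ≈ 0.0024 < α = 0.05, reject H0; the evidence is statistically significant.

-2.994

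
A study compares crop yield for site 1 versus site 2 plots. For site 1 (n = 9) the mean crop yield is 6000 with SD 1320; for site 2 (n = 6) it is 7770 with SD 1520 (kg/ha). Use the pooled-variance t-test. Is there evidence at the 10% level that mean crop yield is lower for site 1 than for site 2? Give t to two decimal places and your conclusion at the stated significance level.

t = -2.40; reject H0

Let group 1 = site 1, group 2 = site 2. H0: μ_1 = μ_2; H1: μ_1 < μ_2 (two-sample pooled-variance t-test, left-tailed).
s_p² = [(9−1)·1320² + (6−1)·1520²]/(9+6−2) = 1960860
t = (6000 − 7770)/√[1960860·(1/9 + 1/6)] = -2.40
df = n₁ + n₂ − 2 = 13
p-value = P(T ≤ -2.40) ≈ 0.0161
Since p ≈ 0.0161 < α = 0.1, reject H0; the evidence is statistically significant.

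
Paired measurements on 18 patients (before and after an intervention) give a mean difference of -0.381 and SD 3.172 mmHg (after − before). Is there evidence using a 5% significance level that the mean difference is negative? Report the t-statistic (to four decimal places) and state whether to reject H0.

H0: μ_d = 0; H1: μ_d < 0 (paired t-test on the differences, left-tailed).
t = d̄/(s_d/√n) = -0.381/(3.172/√18) = -0.5096
df = n − 1 = 17
p-value = P(T ≤ -0.5096) ≈ 0.308
Since p ≈ 0.308 > α = 0.05, fail to reject H0; the data do not provide sufficient evidence against H0.

t = -0.5096; fail to reject H0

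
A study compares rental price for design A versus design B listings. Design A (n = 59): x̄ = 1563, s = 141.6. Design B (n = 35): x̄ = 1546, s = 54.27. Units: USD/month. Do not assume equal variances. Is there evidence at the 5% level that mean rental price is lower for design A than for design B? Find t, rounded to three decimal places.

0.826

Let group 1 = design A, group 2 = design B. H0: μ_1 = μ_2; H1: μ_1 < μ_2 (Welch's two-sample t-test, left-tailed).
t = (x̄_1 − x̄_2)/√(s_1²/n_1 + s_2²/n_2) = (1563 − 1546)/√(141.6²/59 + 54.27²/35) = 0.826
Welch–Satterthwaite df ≈ 81.73
p-value = P(T ≤ 0.826) ≈ 0.794
Since p ≈ 0.794 > α = 0.05, fail to reject H0; the evidence is not statistically significant.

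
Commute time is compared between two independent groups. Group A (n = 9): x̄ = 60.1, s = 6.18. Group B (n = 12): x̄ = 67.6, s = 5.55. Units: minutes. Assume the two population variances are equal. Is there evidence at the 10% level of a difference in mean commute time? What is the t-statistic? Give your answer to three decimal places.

Let group 1 = group A, group 2 = group B. H0: μ_1 = μ_2; H1: μ_1 ≠ μ_2 (two-sample pooled-variance t-test, two-sided).
s_p² = [(9−1)·6.18² + (12−1)·5.55²]/(9+12−2) = 33.914
t = (60.1 − 67.6)/√[33.914·(1/9 + 1/12)] = -2.921
df = n₁ + n₂ − 2 = 19
Two-sided p-value ≈ 0.0088
Since p ≈ 0.0088 < α = 0.1, reject H0; the evidence is statistically significant.

-2.921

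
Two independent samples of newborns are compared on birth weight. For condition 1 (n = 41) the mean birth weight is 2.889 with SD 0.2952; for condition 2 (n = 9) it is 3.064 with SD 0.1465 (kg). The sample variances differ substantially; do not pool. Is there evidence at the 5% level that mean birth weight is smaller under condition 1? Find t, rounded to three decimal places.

Let group 1 = condition 1, group 2 = condition 2. H0: μ_1 = μ_2; H1: μ_1 < μ_2 (Welch's two-sample t-test, left-tailed).
t = (x̄_1 − x̄_2)/√(s_1²/n_1 + s_2²/n_2) = (2.889 − 3.064)/√(0.2952²/41 + 0.1465²/9) = -2.606
Welch–Satterthwaite df ≈ 24.69
p-value = P(T ≤ -2.606) ≈ 0.0077
Since p ≈ 0.0077 < α = 0.05, reject H0; the evidence is statistically significant.

-2.606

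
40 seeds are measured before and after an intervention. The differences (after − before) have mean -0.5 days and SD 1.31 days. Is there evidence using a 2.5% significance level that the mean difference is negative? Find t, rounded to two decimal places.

-2.41

H0: μ_d = 0; H1: μ_d < 0 (paired t-test on the differences, left-tailed).
t = d̄/(s_d/√n) = -0.5/(1.31/√40) = -2.41
df = n − 1 = 39
p-value = P(T ≤ -2.41) ≈ 0.010
Since p ≈ 0.010 < α = 0.025, reject H0; the evidence is statistically significant.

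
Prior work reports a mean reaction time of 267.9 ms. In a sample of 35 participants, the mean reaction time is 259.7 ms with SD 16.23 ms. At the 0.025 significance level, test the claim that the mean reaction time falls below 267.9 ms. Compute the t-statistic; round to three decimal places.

-2.989

H0: μ = 267.9; H1: μ < 267.9 (one-sample t-test, left-tailed).
t = (x̄ − μ₀)/(s/√n) = (259.7 − 267.9)/(16.23/√35) = -2.989
df = n − 1 = 34
p-value = P(T ≤ -2.989) ≈ 0.0026
Since p ≈ 0.0026 < α = 0.025, reject H0; the data support H1.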